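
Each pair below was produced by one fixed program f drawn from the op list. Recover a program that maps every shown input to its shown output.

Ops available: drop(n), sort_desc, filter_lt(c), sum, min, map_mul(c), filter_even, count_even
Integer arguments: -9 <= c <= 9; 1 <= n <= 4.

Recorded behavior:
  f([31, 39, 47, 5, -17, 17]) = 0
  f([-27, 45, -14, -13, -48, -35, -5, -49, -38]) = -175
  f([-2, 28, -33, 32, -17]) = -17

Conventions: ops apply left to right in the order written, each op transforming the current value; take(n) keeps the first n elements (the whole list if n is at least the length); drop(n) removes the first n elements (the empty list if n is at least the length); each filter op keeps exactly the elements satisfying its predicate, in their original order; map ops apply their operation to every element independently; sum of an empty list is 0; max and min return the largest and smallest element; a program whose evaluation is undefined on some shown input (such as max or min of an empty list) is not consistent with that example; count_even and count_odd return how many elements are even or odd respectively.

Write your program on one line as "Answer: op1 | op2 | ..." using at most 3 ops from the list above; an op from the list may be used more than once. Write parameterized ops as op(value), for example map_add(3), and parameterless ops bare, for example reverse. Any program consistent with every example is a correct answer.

drop(4) | sum

Check, running the answer program on each example:
  [31, 39, 47, 5, -17, 17] -> [-17, 17] -> 0
  [-27, 45, -14, -13, -48, -35, -5, -49, -38] -> [-48, -35, -5, -49, -38] -> -175
  [-2, 28, -33, 32, -17] -> [-17] -> -17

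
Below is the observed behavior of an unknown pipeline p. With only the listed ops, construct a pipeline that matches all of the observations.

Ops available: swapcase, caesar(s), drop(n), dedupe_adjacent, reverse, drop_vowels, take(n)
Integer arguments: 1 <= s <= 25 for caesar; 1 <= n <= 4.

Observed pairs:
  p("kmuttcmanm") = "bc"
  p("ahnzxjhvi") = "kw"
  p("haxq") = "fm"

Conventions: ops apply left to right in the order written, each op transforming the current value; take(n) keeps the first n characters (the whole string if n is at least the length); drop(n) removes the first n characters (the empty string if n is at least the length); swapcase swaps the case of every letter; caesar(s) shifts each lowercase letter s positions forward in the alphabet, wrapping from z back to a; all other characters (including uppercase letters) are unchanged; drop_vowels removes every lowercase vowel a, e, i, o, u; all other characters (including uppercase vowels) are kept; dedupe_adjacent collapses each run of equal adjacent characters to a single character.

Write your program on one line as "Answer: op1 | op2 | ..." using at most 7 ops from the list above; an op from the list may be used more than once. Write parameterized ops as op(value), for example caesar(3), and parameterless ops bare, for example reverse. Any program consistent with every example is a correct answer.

dedupe_adjacent | drop_vowels | caesar(13) | reverse | take(2) | caesar(2)

Check, running the answer program on each example:
  "kmuttcmanm" -> "kmutcmanm" -> "kmtcmnm" -> "xzgpzaz" -> "zazpgzx" -> "za" -> "bc"
  "ahnzxjhvi" -> "ahnzxjhvi" -> "hnzxjhv" -> "uamkwui" -> "iuwkmau" -> "iu" -> "kw"
  "haxq" -> "haxq" -> "hxq" -> "ukd" -> "dku" -> "dk" -> "fm"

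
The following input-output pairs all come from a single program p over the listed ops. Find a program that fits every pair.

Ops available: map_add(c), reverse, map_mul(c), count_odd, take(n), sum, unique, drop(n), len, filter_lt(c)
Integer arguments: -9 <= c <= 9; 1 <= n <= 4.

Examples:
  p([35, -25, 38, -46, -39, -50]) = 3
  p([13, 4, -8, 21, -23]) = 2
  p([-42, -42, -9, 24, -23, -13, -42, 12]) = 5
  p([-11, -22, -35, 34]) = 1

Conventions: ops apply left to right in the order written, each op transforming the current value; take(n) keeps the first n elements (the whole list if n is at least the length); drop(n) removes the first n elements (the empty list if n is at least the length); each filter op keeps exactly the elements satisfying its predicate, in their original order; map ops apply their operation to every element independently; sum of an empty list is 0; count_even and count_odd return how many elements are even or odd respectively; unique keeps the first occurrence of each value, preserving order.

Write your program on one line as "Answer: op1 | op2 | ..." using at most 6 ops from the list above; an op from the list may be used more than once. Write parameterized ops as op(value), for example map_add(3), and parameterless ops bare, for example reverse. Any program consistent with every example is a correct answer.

map_add(2) | reverse | drop(2) | map_add(6) | drop(1) | len

Check, running the answer program on each example:
  [35, -25, 38, -46, -39, -50] -> [37, -23, 40, -44, -37, -48] -> [-48, -37, -44, 40, -23, 37] -> [-44, 40, -23, 37] -> [-38, 46, -17, 43] -> [46, -17, 43] -> 3
  [13, 4, -8, 21, -23] -> [15, 6, -6, 23, -21] -> [-21, 23, -6, 6, 15] -> [-6, 6, 15] -> [0, 12, 21] -> [12, 21] -> 2
  [-42, -42, -9, 24, -23, -13, -42, 12] -> [-40, -40, -7, 26, -21, -11, -40, 14] -> [14, -40, -11, -21, 26, -7, -40, -40] -> [-11, -21, 26, -7, -40, -40] -> [-5, -15, 32, -1, -34, -34] -> [-15, 32, -1, -34, -34] -> 5
  [-11, -22, -35, 34] -> [-9, -20, -33, 36] -> [36, -33, -20, -9] -> [-20, -9] -> [-14, -3] -> [-3] -> 1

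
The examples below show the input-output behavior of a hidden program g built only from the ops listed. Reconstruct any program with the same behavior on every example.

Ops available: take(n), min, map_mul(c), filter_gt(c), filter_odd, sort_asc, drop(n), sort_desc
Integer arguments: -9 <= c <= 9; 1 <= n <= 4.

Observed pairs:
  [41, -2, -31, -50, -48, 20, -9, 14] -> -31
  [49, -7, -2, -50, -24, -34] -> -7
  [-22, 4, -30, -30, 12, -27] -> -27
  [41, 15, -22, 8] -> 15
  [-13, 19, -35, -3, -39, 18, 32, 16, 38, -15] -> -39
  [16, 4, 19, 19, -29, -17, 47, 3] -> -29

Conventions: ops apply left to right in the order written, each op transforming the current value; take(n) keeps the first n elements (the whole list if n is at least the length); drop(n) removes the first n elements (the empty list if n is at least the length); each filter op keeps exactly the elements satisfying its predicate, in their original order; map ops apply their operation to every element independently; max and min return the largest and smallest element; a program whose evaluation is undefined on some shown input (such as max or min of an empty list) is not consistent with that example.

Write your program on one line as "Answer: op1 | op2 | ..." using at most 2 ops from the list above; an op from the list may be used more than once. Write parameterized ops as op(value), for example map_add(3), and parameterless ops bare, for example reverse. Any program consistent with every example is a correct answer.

filter_odd | min

Check, running the answer program on each example:
  [41, -2, -31, -50, -48, 20, -9, 14] -> [41, -31, -9] -> -31
  [49, -7, -2, -50, -24, -34] -> [49, -7] -> -7
  [-22, 4, -30, -30, 12, -27] -> [-27] -> -27
  [41, 15, -22, 8] -> [41, 15] -> 15
  [-13, 19, -35, -3, -39, 18, 32, 16, 38, -15] -> [-13, 19, -35, -3, -39, -15] -> -39
  [16, 4, 19, 19, -29, -17, 47, 3] -> [19, 19, -29, -17, 47, 3] -> -29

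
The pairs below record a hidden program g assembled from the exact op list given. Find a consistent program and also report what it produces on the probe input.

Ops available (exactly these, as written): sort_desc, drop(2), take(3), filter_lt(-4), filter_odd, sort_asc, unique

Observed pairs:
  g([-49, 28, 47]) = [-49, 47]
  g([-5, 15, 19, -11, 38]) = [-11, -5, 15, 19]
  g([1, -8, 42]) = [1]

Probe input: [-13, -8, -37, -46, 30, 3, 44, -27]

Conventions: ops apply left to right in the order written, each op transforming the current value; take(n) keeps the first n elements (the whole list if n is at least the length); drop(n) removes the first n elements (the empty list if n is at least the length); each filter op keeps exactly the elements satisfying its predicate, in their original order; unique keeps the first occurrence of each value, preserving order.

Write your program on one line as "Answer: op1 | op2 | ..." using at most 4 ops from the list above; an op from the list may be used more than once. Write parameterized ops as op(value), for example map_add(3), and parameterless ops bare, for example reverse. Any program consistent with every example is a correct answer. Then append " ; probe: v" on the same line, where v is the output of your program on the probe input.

sort_desc | sort_asc | filter_odd ; probe: [-37, -27, -13, 3]

Check, running the answer program on each example:
  [-49, 28, 47] -> [47, 28, -49] -> [-49, 28, 47] -> [-49, 47]
  [-5, 15, 19, -11, 38] -> [38, 19, 15, -5, -11] -> [-11, -5, 15, 19, 38] -> [-11, -5, 15, 19]
  [1, -8, 42] -> [42, 1, -8] -> [-8, 1, 42] -> [1]
  probe: [-13, -8, -37, -46, 30, 3, 44, -27] -> [44, 30, 3, -8, -13, -27, -37, -46] -> [-46, -37, -27, -13, -8, 3, 30, 44] -> [-37, -27, -13, 3]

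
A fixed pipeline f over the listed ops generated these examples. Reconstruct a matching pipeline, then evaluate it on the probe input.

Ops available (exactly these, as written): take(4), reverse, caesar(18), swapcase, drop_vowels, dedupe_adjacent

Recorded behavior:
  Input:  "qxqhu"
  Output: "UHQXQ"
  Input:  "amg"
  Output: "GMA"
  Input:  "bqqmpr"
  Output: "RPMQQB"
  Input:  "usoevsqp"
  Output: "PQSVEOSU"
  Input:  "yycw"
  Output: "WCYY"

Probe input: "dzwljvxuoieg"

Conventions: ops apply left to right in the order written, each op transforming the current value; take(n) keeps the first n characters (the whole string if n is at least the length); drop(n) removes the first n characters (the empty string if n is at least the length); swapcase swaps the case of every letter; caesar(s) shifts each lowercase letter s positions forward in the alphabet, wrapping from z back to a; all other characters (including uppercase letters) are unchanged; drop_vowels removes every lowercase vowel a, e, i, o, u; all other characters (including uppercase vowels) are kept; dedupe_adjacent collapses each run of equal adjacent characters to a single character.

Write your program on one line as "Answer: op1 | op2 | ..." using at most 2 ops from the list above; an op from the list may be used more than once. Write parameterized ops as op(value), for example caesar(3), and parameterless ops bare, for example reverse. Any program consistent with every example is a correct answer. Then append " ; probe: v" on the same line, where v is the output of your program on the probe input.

reverse | swapcase ; probe: "GEIOUXVJLWZD"

Check, running the answer program on each example:
  "qxqhu" -> "uhqxq" -> "UHQXQ"
  "amg" -> "gma" -> "GMA"
  "bqqmpr" -> "rpmqqb" -> "RPMQQB"
  "usoevsqp" -> "pqsveosu" -> "PQSVEOSU"
  "yycw" -> "wcyy" -> "WCYY"
  probe: "dzwljvxuoieg" -> "geiouxvjlwzd" -> "GEIOUXVJLWZD"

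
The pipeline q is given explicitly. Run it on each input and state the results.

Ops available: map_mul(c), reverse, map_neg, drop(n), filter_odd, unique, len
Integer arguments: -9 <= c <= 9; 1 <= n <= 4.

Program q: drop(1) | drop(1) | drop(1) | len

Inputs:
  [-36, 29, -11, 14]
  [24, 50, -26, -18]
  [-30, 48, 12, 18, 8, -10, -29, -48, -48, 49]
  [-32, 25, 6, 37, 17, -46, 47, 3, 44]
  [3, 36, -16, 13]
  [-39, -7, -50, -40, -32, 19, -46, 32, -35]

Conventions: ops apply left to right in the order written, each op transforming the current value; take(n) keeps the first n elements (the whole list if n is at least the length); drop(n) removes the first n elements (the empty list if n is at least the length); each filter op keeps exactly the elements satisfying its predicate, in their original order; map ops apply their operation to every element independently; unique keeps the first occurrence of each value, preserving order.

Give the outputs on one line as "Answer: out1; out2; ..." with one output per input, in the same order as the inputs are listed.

Execution, op by op:
  [-36, 29, -11, 14] -> [29, -11, 14] -> [-11, 14] -> [14] -> 1
  [24, 50, -26, -18] -> [50, -26, -18] -> [-26, -18] -> [-18] -> 1
  [-30, 48, 12, 18, 8, -10, -29, -48, -48, 49] -> [48, 12, 18, 8, -10, -29, -48, -48, 49] -> [12, 18, 8, -10, -29, -48, -48, 49] -> [18, 8, -10, -29, -48, -48, 49] -> 7
  [-32, 25, 6, 37, 17, -46, 47, 3, 44] -> [25, 6, 37, 17, -46, 47, 3, 44] -> [6, 37, 17, -46, 47, 3, 44] -> [37, 17, -46, 47, 3, 44] -> 6
  [3, 36, -16, 13] -> [36, -16, 13] -> [-16, 13] -> [13] -> 1
  [-39, -7, -50, -40, -32, 19, -46, 32, -35] -> [-7, -50, -40, -32, 19, -46, 32, -35] -> [-50, -40, -32, 19, -46, 32, -35] -> [-40, -32, 19, -46, 32, -35] -> 6

1; 1; 7; 6; 1; 6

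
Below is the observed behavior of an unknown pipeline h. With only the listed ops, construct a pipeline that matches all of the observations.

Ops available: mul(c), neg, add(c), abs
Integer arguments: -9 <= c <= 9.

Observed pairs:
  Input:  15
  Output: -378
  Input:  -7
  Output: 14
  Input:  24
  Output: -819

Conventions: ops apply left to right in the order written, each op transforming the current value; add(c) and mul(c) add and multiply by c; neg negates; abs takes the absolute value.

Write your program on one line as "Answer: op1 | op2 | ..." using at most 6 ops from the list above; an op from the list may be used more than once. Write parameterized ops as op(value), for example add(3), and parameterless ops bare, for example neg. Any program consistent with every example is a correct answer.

abs | add(-8) | mul(7) | add(5) | mul(-7)

Check, running the answer program on each example:
  15 -> 15 -> 7 -> 49 -> 54 -> -378
  -7 -> 7 -> -1 -> -7 -> -2 -> 14
  24 -> 24 -> 16 -> 112 -> 117 -> -819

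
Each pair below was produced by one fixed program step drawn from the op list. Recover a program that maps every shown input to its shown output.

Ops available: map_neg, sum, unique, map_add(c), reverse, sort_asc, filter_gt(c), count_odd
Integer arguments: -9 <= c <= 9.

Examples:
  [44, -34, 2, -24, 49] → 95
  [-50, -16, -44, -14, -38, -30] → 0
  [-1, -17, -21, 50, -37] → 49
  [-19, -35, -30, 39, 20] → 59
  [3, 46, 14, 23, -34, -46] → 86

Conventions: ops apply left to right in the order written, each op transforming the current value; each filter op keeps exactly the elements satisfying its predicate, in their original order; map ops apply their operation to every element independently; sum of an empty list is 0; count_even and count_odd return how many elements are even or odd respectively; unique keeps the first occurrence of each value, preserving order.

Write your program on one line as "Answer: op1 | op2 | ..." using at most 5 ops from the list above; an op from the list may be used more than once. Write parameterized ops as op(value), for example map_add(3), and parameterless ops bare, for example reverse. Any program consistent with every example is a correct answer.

reverse | filter_gt(-7) | reverse | sort_asc | sum

Check, running the answer program on each example:
  [44, -34, 2, -24, 49] -> [49, -24, 2, -34, 44] -> [49, 2, 44] -> [44, 2, 49] -> [2, 44, 49] -> 95
  [-50, -16, -44, -14, -38, -30] -> [-30, -38, -14, -44, -16, -50] -> [] -> [] -> [] -> 0
  [-1, -17, -21, 50, -37] -> [-37, 50, -21, -17, -1] -> [50, -1] -> [-1, 50] -> [-1, 50] -> 49
  [-19, -35, -30, 39, 20] -> [20, 39, -30, -35, -19] -> [20, 39] -> [39, 20] -> [20, 39] -> 59
  [3, 46, 14, 23, -34, -46] -> [-46, -34, 23, 14, 46, 3] -> [23, 14, 46, 3] -> [3, 46, 14, 23] -> [3, 14, 23, 46] -> 86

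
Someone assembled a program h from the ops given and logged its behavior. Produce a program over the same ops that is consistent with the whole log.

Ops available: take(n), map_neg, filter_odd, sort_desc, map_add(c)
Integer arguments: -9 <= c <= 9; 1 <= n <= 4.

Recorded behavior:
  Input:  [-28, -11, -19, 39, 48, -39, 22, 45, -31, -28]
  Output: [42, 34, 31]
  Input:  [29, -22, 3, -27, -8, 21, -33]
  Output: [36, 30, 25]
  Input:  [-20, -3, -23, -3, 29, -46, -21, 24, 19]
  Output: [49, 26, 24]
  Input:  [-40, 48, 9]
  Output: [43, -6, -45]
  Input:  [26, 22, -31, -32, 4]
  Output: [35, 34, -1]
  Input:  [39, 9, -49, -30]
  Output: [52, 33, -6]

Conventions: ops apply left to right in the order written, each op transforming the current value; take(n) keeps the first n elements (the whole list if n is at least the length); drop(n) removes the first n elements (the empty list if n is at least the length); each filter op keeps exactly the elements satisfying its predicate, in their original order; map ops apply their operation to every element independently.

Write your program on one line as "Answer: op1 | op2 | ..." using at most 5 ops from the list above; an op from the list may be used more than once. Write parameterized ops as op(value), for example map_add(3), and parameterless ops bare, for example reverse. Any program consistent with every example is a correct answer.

map_neg | map_add(5) | sort_desc | map_add(-2) | take(3)

Check, running the answer program on each example:
  [-28, -11, -19, 39, 48, -39, 22, 45, -31, -28] -> [28, 11, 19, -39, -48, 39, -22, -45, 31, 28] -> [33, 16, 24, -34, -43, 44, -17, -40, 36, 33] -> [44, 36, 33, 33, 24, 16, -17, -34, -40, -43] -> [42, 34, 31, 31, 22, 14, -19, -36, -42, -45] -> [42, 34, 31]
  [29, -22, 3, -27, -8, 21, -33] -> [-29, 22, -3, 27, 8, -21, 33] -> [-24, 27, 2, 32, 13, -16, 38] -> [38, 32, 27, 13, 2, -16, -24] -> [36, 30, 25, 11, 0, -18, -26] -> [36, 30, 25]
  [-20, -3, -23, -3, 29, -46, -21, 24, 19] -> [20, 3, 23, 3, -29, 46, 21, -24, -19] -> [25, 8, 28, 8, -24, 51, 26, -19, -14] -> [51, 28, 26, 25, 8, 8, -14, -19, -24] -> [49, 26, 24, 23, 6, 6, -16, -21, -26] -> [49, 26, 24]
  [-40, 48, 9] -> [40, -48, -9] -> [45, -43, -4] -> [45, -4, -43] -> [43, -6, -45] -> [43, -6, -45]
  [26, 22, -31, -32, 4] -> [-26, -22, 31, 32, -4] -> [-21, -17, 36, 37, 1] -> [37, 36, 1, -17, -21] -> [35, 34, -1, -19, -23] -> [35, 34, -1]
  [39, 9, -49, -30] -> [-39, -9, 49, 30] -> [-34, -4, 54, 35] -> [54, 35, -4, -34] -> [52, 33, -6, -36] -> [52, 33, -6]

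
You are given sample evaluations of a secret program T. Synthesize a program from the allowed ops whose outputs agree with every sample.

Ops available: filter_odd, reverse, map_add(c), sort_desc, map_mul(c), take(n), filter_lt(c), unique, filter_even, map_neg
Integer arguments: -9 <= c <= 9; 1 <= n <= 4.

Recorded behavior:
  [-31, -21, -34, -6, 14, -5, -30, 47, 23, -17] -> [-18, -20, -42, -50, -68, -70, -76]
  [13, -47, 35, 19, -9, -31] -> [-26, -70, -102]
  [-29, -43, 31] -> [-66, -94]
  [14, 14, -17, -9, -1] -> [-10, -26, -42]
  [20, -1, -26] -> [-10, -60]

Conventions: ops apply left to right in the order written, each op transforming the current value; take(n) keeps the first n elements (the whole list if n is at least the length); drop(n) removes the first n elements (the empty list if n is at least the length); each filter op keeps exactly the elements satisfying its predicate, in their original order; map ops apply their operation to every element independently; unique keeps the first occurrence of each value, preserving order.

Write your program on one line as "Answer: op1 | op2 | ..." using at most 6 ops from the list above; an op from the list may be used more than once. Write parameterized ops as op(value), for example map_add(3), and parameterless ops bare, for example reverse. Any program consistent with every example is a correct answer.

map_add(-4) | reverse | unique | sort_desc | map_mul(2) | filter_lt(5)

Check, running the answer program on each example:
  [-31, -21, -34, -6, 14, -5, -30, 47, 23, -17] -> [-35, -25, -38, -10, 10, -9, -34, 43, 19, -21] -> [-21, 19, 43, -34, -9, 10, -10, -38, -25, -35] -> [-21, 19, 43, -34, -9, 10, -10, -38, -25, -35] -> [43, 19, 10, -9, -10, -21, -25, -34, -35, -38] -> [86, 38, 20, -18, -20, -42, -50, -68, -70, -76] -> [-18, -20, -42, -50, -68, -70, -76]
  [13, -47, 35, 19, -9, -31] -> [9, -51, 31, 15, -13, -35] -> [-35, -13, 15, 31, -51, 9] -> [-35, -13, 15, 31, -51, 9] -> [31, 15, 9, -13, -35, -51] -> [62, 30, 18, -26, -70, -102] -> [-26, -70, -102]
  [-29, -43, 31] -> [-33, -47, 27] -> [27, -47, -33] -> [27, -47, -33] -> [27, -33, -47] -> [54, -66, -94] -> [-66, -94]
  [14, 14, -17, -9, -1] -> [10, 10, -21, -13, -5] -> [-5, -13, -21, 10, 10] -> [-5, -13, -21, 10] -> [10, -5, -13, -21] -> [20, -10, -26, -42] -> [-10, -26, -42]
  [20, -1, -26] -> [16, -5, -30] -> [-30, -5, 16] -> [-30, -5, 16] -> [16, -5, -30] -> [32, -10, -60] -> [-10, -60]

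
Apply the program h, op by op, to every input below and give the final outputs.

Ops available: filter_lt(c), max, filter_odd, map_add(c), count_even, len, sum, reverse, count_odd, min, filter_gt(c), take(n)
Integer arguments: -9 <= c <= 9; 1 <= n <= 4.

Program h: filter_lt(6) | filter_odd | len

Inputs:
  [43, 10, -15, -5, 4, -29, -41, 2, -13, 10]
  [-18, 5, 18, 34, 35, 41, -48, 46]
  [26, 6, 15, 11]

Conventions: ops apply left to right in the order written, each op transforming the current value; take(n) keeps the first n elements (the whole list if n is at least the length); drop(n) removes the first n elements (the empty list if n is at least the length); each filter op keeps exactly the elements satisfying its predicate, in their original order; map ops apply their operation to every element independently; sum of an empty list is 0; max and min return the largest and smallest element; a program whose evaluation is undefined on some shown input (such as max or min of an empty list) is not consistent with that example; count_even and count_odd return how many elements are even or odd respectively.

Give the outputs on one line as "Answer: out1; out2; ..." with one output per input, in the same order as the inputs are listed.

5; 1; 0

Execution, op by op:
  [43, 10, -15, -5, 4, -29, -41, 2, -13, 10] -> [-15, -5, 4, -29, -41, 2, -13] -> [-15, -5, -29, -41, -13] -> 5
  [-18, 5, 18, 34, 35, 41, -48, 46] -> [-18, 5, -48] -> [5] -> 1
  [26, 6, 15, 11] -> [] -> [] -> 0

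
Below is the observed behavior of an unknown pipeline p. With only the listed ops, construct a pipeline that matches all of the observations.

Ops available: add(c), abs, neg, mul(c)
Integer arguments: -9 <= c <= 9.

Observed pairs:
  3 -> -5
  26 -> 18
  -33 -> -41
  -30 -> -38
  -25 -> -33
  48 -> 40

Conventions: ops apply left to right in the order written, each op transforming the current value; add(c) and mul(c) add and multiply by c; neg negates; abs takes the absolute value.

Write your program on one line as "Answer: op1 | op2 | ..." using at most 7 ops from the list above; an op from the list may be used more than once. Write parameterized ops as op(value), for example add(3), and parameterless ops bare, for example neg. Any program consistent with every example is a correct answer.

add(3) | add(-5) | neg | add(4) | add(2) | neg

Check, running the answer program on each example:
  3 -> 6 -> 1 -> -1 -> 3 -> 5 -> -5
  26 -> 29 -> 24 -> -24 -> -20 -> -18 -> 18
  -33 -> -30 -> -35 -> 35 -> 39 -> 41 -> -41
  -30 -> -27 -> -32 -> 32 -> 36 -> 38 -> -38
  -25 -> -22 -> -27 -> 27 -> 31 -> 33 -> -33
  48 -> 51 -> 46 -> -46 -> -42 -> -40 -> 40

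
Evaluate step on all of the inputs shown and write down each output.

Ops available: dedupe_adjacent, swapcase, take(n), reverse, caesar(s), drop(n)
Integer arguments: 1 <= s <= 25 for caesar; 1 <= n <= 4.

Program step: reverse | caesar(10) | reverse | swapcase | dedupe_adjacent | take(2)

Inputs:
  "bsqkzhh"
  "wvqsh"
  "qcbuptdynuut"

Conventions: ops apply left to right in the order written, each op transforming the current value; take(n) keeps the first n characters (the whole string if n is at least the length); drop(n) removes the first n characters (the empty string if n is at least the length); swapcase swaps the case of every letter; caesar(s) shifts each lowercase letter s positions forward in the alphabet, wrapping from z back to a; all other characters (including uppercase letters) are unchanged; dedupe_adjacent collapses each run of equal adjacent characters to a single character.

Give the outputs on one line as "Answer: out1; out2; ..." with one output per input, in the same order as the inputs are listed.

"LC"; "GF"; "AM"

Execution, op by op:
  "bsqkzhh" -> "hhzkqsb" -> "rrjuacl" -> "lcaujrr" -> "LCAUJRR" -> "LCAUJR" -> "LC"
  "wvqsh" -> "hsqvw" -> "rcafg" -> "gfacr" -> "GFACR" -> "GFACR" -> "GF"
  "qcbuptdynuut" -> "tuunydtpubcq" -> "deexindzelma" -> "amlezdnixeed" -> "AMLEZDNIXEED" -> "AMLEZDNIXED" -> "AM"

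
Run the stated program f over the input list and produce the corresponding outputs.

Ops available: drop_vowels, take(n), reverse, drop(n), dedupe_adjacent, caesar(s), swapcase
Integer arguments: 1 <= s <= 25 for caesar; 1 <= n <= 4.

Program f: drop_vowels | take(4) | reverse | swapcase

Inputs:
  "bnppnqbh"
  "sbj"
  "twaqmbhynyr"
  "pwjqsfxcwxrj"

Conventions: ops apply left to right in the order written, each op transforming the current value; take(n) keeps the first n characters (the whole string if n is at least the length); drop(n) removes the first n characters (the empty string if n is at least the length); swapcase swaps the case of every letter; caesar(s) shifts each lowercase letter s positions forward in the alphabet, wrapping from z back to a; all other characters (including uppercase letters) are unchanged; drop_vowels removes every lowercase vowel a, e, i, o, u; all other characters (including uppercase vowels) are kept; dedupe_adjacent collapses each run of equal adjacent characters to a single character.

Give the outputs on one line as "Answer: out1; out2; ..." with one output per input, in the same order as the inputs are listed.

"PPNB"; "JBS"; "MQWT"; "QJWP"

Execution, op by op:
  "bnppnqbh" -> "bnppnqbh" -> "bnpp" -> "ppnb" -> "PPNB"
  "sbj" -> "sbj" -> "sbj" -> "jbs" -> "JBS"
  "twaqmbhynyr" -> "twqmbhynyr" -> "twqm" -> "mqwt" -> "MQWT"
  "pwjqsfxcwxrj" -> "pwjqsfxcwxrj" -> "pwjq" -> "qjwp" -> "QJWP"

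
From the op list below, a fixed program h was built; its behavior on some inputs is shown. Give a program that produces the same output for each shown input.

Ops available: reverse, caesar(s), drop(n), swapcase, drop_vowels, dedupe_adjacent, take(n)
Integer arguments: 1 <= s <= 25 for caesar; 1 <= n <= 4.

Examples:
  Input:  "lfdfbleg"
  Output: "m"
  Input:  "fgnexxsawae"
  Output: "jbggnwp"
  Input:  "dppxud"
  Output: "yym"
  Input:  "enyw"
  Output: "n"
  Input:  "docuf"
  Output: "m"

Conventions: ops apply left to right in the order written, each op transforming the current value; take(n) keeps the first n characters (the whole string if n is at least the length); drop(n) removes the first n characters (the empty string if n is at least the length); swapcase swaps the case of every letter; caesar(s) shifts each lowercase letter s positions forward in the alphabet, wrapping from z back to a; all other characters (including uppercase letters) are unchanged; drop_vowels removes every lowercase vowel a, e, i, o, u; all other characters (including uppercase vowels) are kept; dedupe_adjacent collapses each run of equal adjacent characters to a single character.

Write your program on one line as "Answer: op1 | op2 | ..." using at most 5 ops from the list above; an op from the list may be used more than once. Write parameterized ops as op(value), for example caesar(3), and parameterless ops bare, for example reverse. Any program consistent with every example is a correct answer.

reverse | caesar(9) | drop_vowels | drop(3)

Check, running the answer program on each example:
  "lfdfbleg" -> "gelbfdfl" -> "pnukomou" -> "pnkm" -> "m"
  "fgnexxsawae" -> "eawasxxengf" -> "njfjbggnwpo" -> "njfjbggnwp" -> "jbggnwp"
  "dppxud" -> "duxppd" -> "mdgyym" -> "mdgyym" -> "yym"
  "enyw" -> "wyne" -> "fhwn" -> "fhwn" -> "n"
  "docuf" -> "fucod" -> "odlxm" -> "dlxm" -> "m"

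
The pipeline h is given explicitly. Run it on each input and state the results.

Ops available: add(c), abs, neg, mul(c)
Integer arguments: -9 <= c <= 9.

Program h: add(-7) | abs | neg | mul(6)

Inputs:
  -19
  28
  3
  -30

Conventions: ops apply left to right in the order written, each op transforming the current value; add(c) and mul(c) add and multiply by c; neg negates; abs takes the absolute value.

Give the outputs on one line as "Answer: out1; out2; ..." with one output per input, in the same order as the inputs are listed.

-156; -126; -24; -222

Execution, op by op:
  -19 -> -26 -> 26 -> -26 -> -156
  28 -> 21 -> 21 -> -21 -> -126
  3 -> -4 -> 4 -> -4 -> -24
  -30 -> -37 -> 37 -> -37 -> -222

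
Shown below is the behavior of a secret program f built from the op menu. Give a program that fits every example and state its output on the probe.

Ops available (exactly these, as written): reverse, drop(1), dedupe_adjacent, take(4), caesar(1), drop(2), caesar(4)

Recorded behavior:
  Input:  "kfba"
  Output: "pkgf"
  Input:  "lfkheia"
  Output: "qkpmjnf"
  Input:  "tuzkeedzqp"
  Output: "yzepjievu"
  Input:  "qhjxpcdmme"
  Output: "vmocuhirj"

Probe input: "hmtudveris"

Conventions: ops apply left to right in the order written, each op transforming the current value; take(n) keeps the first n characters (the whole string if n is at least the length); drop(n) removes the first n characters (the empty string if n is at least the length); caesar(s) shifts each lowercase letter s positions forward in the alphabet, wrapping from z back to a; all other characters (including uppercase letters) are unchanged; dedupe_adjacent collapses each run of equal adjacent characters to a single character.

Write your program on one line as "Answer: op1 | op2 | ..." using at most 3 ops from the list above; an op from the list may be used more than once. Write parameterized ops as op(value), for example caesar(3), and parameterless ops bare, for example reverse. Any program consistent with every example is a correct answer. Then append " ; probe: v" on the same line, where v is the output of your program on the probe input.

caesar(4) | dedupe_adjacent | caesar(1) ; probe: "mryziajwnx"

Check, running the answer program on each example:
  "kfba" -> "ojfe" -> "ojfe" -> "pkgf"
  "lfkheia" -> "pjolime" -> "pjolime" -> "qkpmjnf"
  "tuzkeedzqp" -> "xydoiihdut" -> "xydoihdut" -> "yzepjievu"
  "qhjxpcdmme" -> "ulnbtghqqi" -> "ulnbtghqi" -> "vmocuhirj"
  probe: "hmtudveris" -> "lqxyhzivmw" -> "lqxyhzivmw" -> "mryziajwnx"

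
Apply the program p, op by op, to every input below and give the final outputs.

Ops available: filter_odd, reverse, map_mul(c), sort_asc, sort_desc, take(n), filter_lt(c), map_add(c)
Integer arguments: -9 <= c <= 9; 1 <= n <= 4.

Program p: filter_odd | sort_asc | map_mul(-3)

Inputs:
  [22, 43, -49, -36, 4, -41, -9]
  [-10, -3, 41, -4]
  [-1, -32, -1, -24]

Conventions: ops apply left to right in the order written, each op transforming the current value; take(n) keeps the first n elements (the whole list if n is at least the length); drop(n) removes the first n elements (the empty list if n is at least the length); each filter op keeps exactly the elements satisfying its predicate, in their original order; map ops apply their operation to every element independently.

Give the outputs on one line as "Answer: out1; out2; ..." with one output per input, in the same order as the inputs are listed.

Execution, op by op:
  [22, 43, -49, -36, 4, -41, -9] -> [43, -49, -41, -9] -> [-49, -41, -9, 43] -> [147, 123, 27, -129]
  [-10, -3, 41, -4] -> [-3, 41] -> [-3, 41] -> [9, -123]
  [-1, -32, -1, -24] -> [-1, -1] -> [-1, -1] -> [3, 3]

[147, 123, 27, -129]; [9, -123]; [3, 3]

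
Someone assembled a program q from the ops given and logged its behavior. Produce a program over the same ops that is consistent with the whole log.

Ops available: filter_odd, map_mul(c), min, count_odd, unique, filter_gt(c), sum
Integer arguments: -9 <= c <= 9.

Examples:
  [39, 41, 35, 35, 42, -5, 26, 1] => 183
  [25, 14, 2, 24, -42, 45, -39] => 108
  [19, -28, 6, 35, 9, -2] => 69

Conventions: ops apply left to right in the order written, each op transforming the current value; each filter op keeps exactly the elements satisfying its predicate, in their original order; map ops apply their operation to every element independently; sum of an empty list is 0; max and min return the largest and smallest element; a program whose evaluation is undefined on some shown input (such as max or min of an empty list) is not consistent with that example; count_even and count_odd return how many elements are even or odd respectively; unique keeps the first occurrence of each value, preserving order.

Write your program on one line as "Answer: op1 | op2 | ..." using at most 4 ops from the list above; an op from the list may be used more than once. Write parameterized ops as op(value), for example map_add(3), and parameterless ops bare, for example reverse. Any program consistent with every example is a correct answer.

filter_gt(4) | unique | sum

Check, running the answer program on each example:
  [39, 41, 35, 35, 42, -5, 26, 1] -> [39, 41, 35, 35, 42, 26] -> [39, 41, 35, 42, 26] -> 183
  [25, 14, 2, 24, -42, 45, -39] -> [25, 14, 24, 45] -> [25, 14, 24, 45] -> 108
  [19, -28, 6, 35, 9, -2] -> [19, 6, 35, 9] -> [19, 6, 35, 9] -> 69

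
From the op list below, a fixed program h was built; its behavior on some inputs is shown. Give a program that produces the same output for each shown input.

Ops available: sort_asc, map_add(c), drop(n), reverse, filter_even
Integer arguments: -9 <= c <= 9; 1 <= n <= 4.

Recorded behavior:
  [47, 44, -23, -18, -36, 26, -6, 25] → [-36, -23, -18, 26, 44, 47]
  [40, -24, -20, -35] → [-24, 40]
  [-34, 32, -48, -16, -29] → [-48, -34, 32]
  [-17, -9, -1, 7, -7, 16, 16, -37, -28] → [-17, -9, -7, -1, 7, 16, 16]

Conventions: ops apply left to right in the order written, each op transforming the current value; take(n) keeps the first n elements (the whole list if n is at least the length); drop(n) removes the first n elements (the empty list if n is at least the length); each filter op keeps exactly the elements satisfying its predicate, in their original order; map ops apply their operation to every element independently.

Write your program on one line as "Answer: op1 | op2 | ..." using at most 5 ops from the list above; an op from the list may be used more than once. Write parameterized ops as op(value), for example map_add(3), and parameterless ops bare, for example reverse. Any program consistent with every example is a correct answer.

reverse | drop(2) | reverse | sort_asc

Check, running the answer program on each example:
  [47, 44, -23, -18, -36, 26, -6, 25] -> [25, -6, 26, -36, -18, -23, 44, 47] -> [26, -36, -18, -23, 44, 47] -> [47, 44, -23, -18, -36, 26] -> [-36, -23, -18, 26, 44, 47]
  [40, -24, -20, -35] -> [-35, -20, -24, 40] -> [-24, 40] -> [40, -24] -> [-24, 40]
  [-34, 32, -48, -16, -29] -> [-29, -16, -48, 32, -34] -> [-48, 32, -34] -> [-34, 32, -48] -> [-48, -34, 32]
  [-17, -9, -1, 7, -7, 16, 16, -37, -28] -> [-28, -37, 16, 16, -7, 7, -1, -9, -17] -> [16, 16, -7, 7, -1, -9, -17] -> [-17, -9, -1, 7, -7, 16, 16] -> [-17, -9, -7, -1, 7, 16, 16]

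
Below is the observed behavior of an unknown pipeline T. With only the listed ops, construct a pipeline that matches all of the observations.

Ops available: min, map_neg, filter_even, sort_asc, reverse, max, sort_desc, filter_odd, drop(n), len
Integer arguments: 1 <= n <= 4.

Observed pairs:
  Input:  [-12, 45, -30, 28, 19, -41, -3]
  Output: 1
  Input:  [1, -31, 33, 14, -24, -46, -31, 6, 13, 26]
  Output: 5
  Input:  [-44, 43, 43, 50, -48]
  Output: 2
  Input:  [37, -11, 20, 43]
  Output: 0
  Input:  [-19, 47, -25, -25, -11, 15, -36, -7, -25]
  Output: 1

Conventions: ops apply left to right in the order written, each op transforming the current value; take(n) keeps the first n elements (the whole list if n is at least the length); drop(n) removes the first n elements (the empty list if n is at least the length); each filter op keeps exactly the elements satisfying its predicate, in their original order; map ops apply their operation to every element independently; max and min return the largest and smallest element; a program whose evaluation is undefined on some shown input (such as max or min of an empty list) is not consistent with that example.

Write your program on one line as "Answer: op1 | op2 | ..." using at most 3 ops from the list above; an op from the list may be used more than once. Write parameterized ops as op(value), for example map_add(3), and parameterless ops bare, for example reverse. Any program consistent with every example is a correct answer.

drop(3) | filter_even | len

Check, running the answer program on each example:
  [-12, 45, -30, 28, 19, -41, -3] -> [28, 19, -41, -3] -> [28] -> 1
  [1, -31, 33, 14, -24, -46, -31, 6, 13, 26] -> [14, -24, -46, -31, 6, 13, 26] -> [14, -24, -46, 6, 26] -> 5
  [-44, 43, 43, 50, -48] -> [50, -48] -> [50, -48] -> 2
  [37, -11, 20, 43] -> [43] -> [] -> 0
  [-19, 47, -25, -25, -11, 15, -36, -7, -25] -> [-25, -11, 15, -36, -7, -25] -> [-36] -> 1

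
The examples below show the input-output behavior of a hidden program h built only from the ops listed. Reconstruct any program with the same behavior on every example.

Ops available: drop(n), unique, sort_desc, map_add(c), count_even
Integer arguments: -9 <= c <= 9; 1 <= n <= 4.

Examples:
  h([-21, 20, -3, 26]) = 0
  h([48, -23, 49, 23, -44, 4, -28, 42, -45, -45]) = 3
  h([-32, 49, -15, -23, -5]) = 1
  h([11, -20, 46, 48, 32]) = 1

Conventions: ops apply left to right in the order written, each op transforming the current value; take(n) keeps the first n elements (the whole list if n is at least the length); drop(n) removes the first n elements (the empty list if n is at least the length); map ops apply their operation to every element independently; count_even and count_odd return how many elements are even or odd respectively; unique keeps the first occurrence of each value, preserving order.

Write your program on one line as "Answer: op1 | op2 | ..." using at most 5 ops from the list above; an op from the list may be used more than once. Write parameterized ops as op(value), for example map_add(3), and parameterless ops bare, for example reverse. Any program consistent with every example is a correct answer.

map_add(9) | sort_desc | map_add(-1) | drop(3) | count_even

Check, running the answer program on each example:
  [-21, 20, -3, 26] -> [-12, 29, 6, 35] -> [35, 29, 6, -12] -> [34, 28, 5, -13] -> [-13] -> 0
  [48, -23, 49, 23, -44, 4, -28, 42, -45, -45] -> [57, -14, 58, 32, -35, 13, -19, 51, -36, -36] -> [58, 57, 51, 32, 13, -14, -19, -35, -36, -36] -> [57, 56, 50, 31, 12, -15, -20, -36, -37, -37] -> [31, 12, -15, -20, -36, -37, -37] -> 3
  [-32, 49, -15, -23, -5] -> [-23, 58, -6, -14, 4] -> [58, 4, -6, -14, -23] -> [57, 3, -7, -15, -24] -> [-15, -24] -> 1
  [11, -20, 46, 48, 32] -> [20, -11, 55, 57, 41] -> [57, 55, 41, 20, -11] -> [56, 54, 40, 19, -12] -> [19, -12] -> 1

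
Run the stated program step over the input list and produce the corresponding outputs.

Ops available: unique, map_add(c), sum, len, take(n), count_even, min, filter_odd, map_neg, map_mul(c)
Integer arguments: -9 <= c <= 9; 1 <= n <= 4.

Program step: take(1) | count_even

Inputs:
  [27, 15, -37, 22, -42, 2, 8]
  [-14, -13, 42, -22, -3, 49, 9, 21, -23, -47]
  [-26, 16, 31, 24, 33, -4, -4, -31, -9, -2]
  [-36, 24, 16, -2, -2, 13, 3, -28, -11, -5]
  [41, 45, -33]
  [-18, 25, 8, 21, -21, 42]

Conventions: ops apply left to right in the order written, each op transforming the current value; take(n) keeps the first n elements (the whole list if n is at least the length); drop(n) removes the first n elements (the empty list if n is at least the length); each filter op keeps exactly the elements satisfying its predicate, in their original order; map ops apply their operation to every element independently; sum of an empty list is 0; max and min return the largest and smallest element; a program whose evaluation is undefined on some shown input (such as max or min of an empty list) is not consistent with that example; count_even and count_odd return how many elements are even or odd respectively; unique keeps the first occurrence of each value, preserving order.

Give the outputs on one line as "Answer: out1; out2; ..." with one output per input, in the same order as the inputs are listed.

Execution, op by op:
  [27, 15, -37, 22, -42, 2, 8] -> [27] -> 0
  [-14, -13, 42, -22, -3, 49, 9, 21, -23, -47] -> [-14] -> 1
  [-26, 16, 31, 24, 33, -4, -4, -31, -9, -2] -> [-26] -> 1
  [-36, 24, 16, -2, -2, 13, 3, -28, -11, -5] -> [-36] -> 1
  [41, 45, -33] -> [41] -> 0
  [-18, 25, 8, 21, -21, 42] -> [-18] -> 1

0; 1; 1; 1; 0; 1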